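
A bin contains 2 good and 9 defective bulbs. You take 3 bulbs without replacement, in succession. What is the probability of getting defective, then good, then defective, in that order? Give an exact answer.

Each draw changes the counts, so multiply the conditional probabilities along the sequence:
P = 9/11 × 2/10 × 8/9 = 144/990 = 8/55.

8/55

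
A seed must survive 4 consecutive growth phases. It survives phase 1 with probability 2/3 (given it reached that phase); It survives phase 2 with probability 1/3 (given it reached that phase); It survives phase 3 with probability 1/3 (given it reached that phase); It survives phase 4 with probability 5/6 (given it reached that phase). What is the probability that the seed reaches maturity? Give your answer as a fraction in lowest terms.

5/81

The events are sequential, so multiply the conditional probabilities:
P = 2/3 × 1/3 × 1/3 × 5/6 = 10/162 = 5/81.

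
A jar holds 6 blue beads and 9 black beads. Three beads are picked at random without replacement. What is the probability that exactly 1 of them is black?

One ordering (black drawn first) has probability 9/15 × 6/14 × 5/13 = 270/2730 = 9/91.
There are C(3,1) = 3 such orderings, each equally likely, so P = 3 × 9/91 = 27/91.

27/91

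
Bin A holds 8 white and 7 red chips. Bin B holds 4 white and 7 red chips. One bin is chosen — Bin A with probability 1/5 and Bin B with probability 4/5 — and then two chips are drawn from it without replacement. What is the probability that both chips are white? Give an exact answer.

From Bin A: P(both white) = (8/15)(7/14) = 4/15.
From Bin B: P(both white) = (4/11)(3/10) = 6/55.
Total probability = (1/5)(4/15) + (4/5)(6/55) = 116/825.

116/825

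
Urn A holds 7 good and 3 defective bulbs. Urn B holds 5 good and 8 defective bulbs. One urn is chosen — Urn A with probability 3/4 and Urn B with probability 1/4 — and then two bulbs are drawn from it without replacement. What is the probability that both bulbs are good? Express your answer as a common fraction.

From Urn A: P(both good) = (7/10)(6/9) = 7/15.
From Urn B: P(both good) = (5/13)(4/12) = 5/39.
Total probability = (3/4)(7/15) + (1/4)(5/39) = 149/390.

149/390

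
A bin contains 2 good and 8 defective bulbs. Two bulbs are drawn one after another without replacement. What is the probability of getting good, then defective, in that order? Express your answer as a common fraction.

8/45

Chain rule:
P = 2/10 × 8/9 = 16/90 = 8/45.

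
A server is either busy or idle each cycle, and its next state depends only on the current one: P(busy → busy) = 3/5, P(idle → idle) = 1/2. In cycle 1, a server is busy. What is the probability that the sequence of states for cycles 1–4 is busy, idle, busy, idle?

Cycle 1 is given. For each transition, use the conditional probability from the current state:
P(idle | busy) = 2/5; P(busy | idle) = 1/2; P(idle | busy) = 2/5.
P = 2/5 × 1/2 × 2/5 = 4/50 = 2/25.

2/25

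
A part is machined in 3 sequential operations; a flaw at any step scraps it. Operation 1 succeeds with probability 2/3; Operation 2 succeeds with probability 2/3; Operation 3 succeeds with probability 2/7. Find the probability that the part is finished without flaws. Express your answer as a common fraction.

8/63

The events are sequential, so multiply the conditional probabilities:
P = 2/3 × 2/3 × 2/7 = 8/63.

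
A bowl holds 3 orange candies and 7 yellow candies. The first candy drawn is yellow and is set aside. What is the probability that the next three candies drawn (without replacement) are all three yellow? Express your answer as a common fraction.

5/21

After the first draw, 6 of the remaining 9 candies are yellow.
P = 6/9 × 5/8 × 4/7 = 120/504 = 5/21.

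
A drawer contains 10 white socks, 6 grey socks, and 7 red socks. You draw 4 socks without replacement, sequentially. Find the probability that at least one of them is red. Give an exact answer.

P(no red) = 16/23 × 15/22 × 14/21 × 13/20 = 43680/212520 = 52/253.
P(at least one) = 1 − 52/253 = 201/253.

201/253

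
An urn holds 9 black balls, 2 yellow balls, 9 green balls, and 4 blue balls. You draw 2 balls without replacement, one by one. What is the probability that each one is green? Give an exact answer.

3/23

P(every draw is green) = 9/24 × 8/23 = 72/552 = 3/23.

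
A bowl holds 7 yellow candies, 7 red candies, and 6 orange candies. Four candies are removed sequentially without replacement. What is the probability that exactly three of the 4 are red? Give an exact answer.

91/969

One ordering (red drawn first) has probability 7/20 × 6/19 × 5/18 × 13/17 = 2730/116280 = 91/3876.
There are C(4,3) = 4 such orderings, each equally likely, so P = 4 × 91/3876 = 91/969.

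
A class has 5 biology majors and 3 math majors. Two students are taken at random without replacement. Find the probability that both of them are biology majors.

5/14

P(all biology majors) = 5/8 × 4/7 = 20/56 = 5/14.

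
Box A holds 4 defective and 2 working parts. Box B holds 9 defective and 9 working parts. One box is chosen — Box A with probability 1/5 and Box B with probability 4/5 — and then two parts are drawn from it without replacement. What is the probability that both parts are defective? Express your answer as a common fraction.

114/425

From Box A: P(both defective) = (4/6)(3/5) = 2/5.
From Box B: P(both defective) = (9/18)(8/17) = 4/17.
Total probability = (1/5)(2/5) + (4/5)(4/17) = 114/425.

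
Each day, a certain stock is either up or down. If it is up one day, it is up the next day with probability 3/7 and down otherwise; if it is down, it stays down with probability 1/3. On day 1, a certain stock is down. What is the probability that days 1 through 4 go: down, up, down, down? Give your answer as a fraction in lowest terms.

8/63

Day 1 is given. For each transition, use the conditional probability from the current state:
P(up | down) = 2/3; P(down | up) = 4/7; P(down | down) = 1/3.
P = 2/3 × 4/7 × 1/3 = 8/63.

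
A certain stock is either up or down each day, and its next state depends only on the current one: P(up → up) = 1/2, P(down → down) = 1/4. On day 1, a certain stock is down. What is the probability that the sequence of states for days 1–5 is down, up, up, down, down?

3/64

Day 1 is given. For each transition, use the conditional probability from the current state:
P(up | down) = 3/4; P(up | up) = 1/2; P(down | up) = 1/2; P(down | down) = 1/4.
P = 3/4 × 1/2 × 1/2 × 1/4 = 3/64.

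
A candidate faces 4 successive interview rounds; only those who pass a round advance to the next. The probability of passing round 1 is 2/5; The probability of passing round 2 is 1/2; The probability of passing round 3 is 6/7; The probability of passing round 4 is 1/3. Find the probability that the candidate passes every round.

Multiplying along the chain,
P = 2/5 × 1/2 × 6/7 × 1/3 = 12/210 = 2/35.

2/35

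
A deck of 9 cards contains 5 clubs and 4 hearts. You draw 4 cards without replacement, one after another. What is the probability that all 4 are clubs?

P(every draw is a club) = 5/9 × 4/8 × 3/7 × 2/6 = 120/3024 = 5/126.

5/126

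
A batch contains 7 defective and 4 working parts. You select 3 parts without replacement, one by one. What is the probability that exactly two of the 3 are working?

One ordering (working drawn first) has probability 4/11 × 3/10 × 7/9 = 84/990 = 14/165.
There are C(3,2) = 3 such orderings, each equally likely, so P = 3 × 14/165 = 14/55.

14/55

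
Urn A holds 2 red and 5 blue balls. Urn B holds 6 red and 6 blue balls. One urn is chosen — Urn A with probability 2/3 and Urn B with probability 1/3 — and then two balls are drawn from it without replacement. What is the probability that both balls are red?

149/1386

From Urn A: P(both red) = (2/7)(1/6) = 1/21.
From Urn B: P(both red) = (6/12)(5/11) = 5/22.
Total probability = (2/3)(1/21) + (1/3)(5/22) = 149/1386.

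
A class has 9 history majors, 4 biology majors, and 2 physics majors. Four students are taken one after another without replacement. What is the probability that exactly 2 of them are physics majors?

One ordering (physics majors drawn first) has probability 2/15 × 1/14 × 13/13 × 12/12 = 312/32760 = 1/105.
There are C(4,2) = 6 such orderings, each equally likely, so P = 6 × 1/105 = 2/35.

2/35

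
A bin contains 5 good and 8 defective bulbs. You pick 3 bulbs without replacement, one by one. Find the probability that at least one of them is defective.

P(no defective) = 5/13 × 4/12 × 3/11 = 60/1716 = 5/143.
P(at least one) = 1 − 5/143 = 138/143.

138/143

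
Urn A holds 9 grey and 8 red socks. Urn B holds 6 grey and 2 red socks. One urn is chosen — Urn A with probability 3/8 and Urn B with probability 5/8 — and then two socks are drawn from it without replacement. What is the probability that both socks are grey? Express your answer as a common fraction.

From Urn A: P(both grey) = (9/17)(8/16) = 9/34.
From Urn B: P(both grey) = (6/8)(5/7) = 15/28.
Total probability = (3/8)(9/34) + (5/8)(15/28) = 1653/3808.

1653/3808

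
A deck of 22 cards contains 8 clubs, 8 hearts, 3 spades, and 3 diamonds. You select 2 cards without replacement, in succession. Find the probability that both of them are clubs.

P(all clubs) = 8/22 × 7/21 = 56/462 = 4/33.

4/33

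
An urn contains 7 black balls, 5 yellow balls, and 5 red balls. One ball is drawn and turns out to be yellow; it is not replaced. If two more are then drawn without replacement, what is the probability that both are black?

7/40

With the first ball removed, 7 black remain out of 16.
P = 7/16 × 6/15 = 42/240 = 7/40.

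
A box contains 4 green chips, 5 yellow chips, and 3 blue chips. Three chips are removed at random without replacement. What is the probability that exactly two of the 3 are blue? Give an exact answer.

One ordering (blue drawn first) has probability 3/12 × 2/11 × 9/10 = 54/1320 = 9/220.
There are C(3,2) = 3 such orderings, each equally likely, so P = 3 × 9/220 = 27/220.

27/220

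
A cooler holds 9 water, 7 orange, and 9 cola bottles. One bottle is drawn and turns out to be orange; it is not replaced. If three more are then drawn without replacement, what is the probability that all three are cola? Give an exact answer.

21/506

With the first bottle removed, 9 cola remain out of 24.
P = 9/24 × 8/23 × 7/22 = 504/12144 = 21/506.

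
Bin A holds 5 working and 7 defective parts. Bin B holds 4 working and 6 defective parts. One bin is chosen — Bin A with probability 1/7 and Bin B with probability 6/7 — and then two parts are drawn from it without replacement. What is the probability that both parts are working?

From Bin A: P(both working) = (5/12)(4/11) = 5/33.
From Bin B: P(both working) = (4/10)(3/9) = 2/15.
Total probability = (1/7)(5/33) + (6/7)(2/15) = 157/1155.

157/1155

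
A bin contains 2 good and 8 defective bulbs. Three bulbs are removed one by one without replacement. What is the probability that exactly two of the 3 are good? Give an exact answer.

One ordering (good drawn first) has probability 2/10 × 1/9 × 8/8 = 16/720 = 1/45.
There are C(3,2) = 3 such orderings, each equally likely, so P = 3 × 1/45 = 1/15.

1/15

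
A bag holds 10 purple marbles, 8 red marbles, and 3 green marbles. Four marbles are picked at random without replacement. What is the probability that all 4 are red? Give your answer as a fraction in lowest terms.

2/171

P = 8/21 × 7/20 × 6/19 × 5/18 = 1680/143640 = 2/171.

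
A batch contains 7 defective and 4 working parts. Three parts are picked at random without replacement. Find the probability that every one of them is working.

4/165

P = 4/11 × 3/10 × 2/9 = 24/990 = 4/165.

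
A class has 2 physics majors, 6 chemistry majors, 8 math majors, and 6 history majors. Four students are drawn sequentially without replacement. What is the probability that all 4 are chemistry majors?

3/1463

P = 6/22 × 5/21 × 4/20 × 3/19 = 360/175560 = 3/1463.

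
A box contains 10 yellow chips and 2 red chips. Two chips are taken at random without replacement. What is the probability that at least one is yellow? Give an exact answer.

65/66

P(no yellow) = 2/12 × 1/11 = 2/132 = 1/66.
P(at least one) = 1 − 1/66 = 65/66.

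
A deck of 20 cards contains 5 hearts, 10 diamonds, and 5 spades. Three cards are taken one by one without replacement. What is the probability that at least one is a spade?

P(no spades) = 15/20 × 14/19 × 13/18 = 2730/6840 = 91/228.
P(at least one) = 1 − 91/228 = 137/228.

137/228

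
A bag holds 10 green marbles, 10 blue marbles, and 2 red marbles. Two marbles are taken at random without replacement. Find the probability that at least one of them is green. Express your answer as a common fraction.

5/7

P(no green) = 12/22 × 11/21 = 132/462 = 2/7.
P(at least one) = 1 − 2/7 = 5/7.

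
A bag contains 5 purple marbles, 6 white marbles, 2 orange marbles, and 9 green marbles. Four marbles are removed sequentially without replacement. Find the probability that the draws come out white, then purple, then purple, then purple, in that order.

Each draw changes the counts, so multiply the conditional probabilities along the sequence:
P = 6/22 × 5/21 × 4/20 × 3/19 = 360/175560 = 3/1463.

3/1463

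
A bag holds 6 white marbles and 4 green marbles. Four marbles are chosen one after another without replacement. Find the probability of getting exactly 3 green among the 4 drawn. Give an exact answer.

One ordering (green drawn first) has probability 4/10 × 3/9 × 2/8 × 6/7 = 144/5040 = 1/35.
There are C(4,3) = 4 such orderings, each equally likely, so P = 4 × 1/35 = 4/35.

4/35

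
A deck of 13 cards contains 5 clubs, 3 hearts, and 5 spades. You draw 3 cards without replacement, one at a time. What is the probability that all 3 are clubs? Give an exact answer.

P(all clubs) = 5/13 × 4/12 × 3/11 = 60/1716 = 5/143.

5/143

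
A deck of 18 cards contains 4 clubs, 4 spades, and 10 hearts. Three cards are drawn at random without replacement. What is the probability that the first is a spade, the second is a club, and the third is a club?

1/102

Chain rule:
P = 4/18 × 4/17 × 3/16 = 48/4896 = 1/102.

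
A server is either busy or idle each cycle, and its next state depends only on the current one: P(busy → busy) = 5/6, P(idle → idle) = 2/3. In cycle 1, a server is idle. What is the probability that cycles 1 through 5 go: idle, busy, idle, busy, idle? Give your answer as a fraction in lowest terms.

1/324

Cycle 1 is given. For each transition, use the conditional probability from the current state:
P(busy | idle) = 1/3; P(idle | busy) = 1/6; P(busy | idle) = 1/3; P(idle | busy) = 1/6.
P = 1/3 × 1/6 × 1/3 × 1/6 = 1/324.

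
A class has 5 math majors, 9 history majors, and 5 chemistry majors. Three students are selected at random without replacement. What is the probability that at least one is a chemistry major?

P(no chemistry majors) = 14/19 × 13/18 × 12/17 = 2184/5814 = 364/969.
P(at least one) = 1 − 364/969 = 605/969.

605/969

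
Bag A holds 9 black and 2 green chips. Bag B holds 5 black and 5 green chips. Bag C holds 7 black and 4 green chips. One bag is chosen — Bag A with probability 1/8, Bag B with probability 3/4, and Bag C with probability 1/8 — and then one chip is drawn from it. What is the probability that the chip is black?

From Bag A: P(black) = 9/11.
From Bag B: P(black) = 5/10.
From Bag C: P(black) = 7/11.
Total probability = (1/8)(9/11) + (3/4)(5/10) + (1/8)(7/11) = 49/88.

49/88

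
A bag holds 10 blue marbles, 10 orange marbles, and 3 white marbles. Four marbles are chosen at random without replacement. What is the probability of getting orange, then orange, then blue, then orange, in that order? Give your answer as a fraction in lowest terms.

60/1771

Each draw changes the counts, so multiply the conditional probabilities along the sequence:
P = 10/23 × 9/22 × 10/21 × 8/20 = 7200/212520 = 60/1771.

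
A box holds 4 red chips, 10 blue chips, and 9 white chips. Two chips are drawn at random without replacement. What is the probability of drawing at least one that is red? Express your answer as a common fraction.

82/253

P(no red) = 19/23 × 18/22 = 342/506 = 171/253.
P(at least one) = 1 − 171/253 = 82/253.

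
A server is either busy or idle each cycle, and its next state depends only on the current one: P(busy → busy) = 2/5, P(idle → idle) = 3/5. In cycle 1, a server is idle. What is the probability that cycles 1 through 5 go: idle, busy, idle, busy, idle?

Cycle 1 is given. For each transition, use the conditional probability from the current state:
P(busy | idle) = 2/5; P(idle | busy) = 3/5; P(busy | idle) = 2/5; P(idle | busy) = 3/5.
P = 2/5 × 3/5 × 2/5 × 3/5 = 36/625.

36/625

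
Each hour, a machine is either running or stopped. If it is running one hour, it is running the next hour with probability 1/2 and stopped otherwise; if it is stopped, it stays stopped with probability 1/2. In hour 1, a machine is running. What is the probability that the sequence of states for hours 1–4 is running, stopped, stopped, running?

1/8

Hour 1 is given. For each transition, use the conditional probability from the current state:
P(stopped | running) = 1/2; P(stopped | stopped) = 1/2; P(running | stopped) = 1/2.
P = 1/2 × 1/2 × 1/2 = 1/8.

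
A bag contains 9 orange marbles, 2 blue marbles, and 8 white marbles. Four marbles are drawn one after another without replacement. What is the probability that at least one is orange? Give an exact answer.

P(no orange) = 10/19 × 9/18 × 8/17 × 7/16 = 5040/93024 = 35/646.
P(at least one) = 1 − 35/646 = 611/646.

611/646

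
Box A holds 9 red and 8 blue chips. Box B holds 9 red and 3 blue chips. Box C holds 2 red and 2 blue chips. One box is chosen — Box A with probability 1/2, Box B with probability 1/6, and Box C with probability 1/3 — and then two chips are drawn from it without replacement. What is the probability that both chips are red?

1877/6732

From Box A: P(both red) = (9/17)(8/16) = 9/34.
From Box B: P(both red) = (9/12)(8/11) = 6/11.
From Box C: P(both red) = (2/4)(1/3) = 1/6.
Total probability = (1/2)(9/34) + (1/6)(6/11) + (1/3)(1/6) = 1877/6732.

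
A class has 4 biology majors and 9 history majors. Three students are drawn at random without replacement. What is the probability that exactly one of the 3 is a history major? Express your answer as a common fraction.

One ordering (a history major drawn first) has probability 9/13 × 4/12 × 3/11 = 108/1716 = 9/143.
There are C(3,1) = 3 such orderings, each equally likely, so P = 3 × 9/143 = 27/143.

27/143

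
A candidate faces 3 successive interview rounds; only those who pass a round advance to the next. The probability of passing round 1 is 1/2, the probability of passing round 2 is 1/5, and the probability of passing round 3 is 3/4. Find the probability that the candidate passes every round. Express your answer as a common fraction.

3/40

Multiplying along the chain,
P = 1/2 × 1/5 × 3/4 = 3/40.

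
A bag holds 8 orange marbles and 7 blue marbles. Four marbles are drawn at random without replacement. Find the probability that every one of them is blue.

1/39

P(every draw is blue) = 7/15 × 6/14 × 5/13 × 4/12 = 840/32760 = 1/39.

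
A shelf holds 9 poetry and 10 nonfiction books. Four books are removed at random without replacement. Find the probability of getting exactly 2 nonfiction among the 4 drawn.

135/323

One ordering (nonfiction drawn first) has probability 10/19 × 9/18 × 9/17 × 8/16 = 6480/93024 = 45/646.
There are C(4,2) = 6 such orderings, each equally likely, so P = 6 × 45/646 = 135/323.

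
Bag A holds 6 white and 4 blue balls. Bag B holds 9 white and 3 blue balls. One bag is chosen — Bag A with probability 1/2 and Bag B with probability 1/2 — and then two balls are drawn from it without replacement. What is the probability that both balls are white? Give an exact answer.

29/66

From Bag A: P(both white) = (6/10)(5/9) = 1/3.
From Bag B: P(both white) = (9/12)(8/11) = 6/11.
Total probability = (1/2)(1/3) + (1/2)(6/11) = 29/66.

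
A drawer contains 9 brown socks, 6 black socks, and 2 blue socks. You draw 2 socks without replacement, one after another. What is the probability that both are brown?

9/34

P = 9/17 × 8/16 = 72/272 = 9/34.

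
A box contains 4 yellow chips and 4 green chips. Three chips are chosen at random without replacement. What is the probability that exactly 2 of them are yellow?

3/7

One ordering (yellow drawn first) has probability 4/8 × 3/7 × 4/6 = 48/336 = 1/7.
There are C(3,2) = 3 such orderings, each equally likely, so P = 3 × 1/7 = 3/7.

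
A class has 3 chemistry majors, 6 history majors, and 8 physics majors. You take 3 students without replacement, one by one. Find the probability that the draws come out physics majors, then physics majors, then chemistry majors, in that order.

7/170

Each draw changes the counts, so multiply the conditional probabilities along the sequence:
P = 8/17 × 7/16 × 3/15 = 168/4080 = 7/170.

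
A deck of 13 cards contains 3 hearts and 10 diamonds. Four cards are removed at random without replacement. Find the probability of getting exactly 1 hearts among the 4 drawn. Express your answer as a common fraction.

72/143

One ordering (a heart drawn first) has probability 3/13 × 10/12 × 9/11 × 8/10 = 2160/17160 = 18/143.
There are C(4,1) = 4 such orderings, each equally likely, so P = 4 × 18/143 = 72/143.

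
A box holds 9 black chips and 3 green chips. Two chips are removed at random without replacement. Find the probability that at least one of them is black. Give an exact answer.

21/22

P(no black) = 3/12 × 2/11 = 6/132 = 1/22.
P(at least one) = 1 − 1/22 = 21/22.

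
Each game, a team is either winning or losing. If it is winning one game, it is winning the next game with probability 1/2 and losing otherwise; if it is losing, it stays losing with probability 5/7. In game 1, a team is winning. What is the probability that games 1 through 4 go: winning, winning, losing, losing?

5/28

Game 1 is given. For each transition, use the conditional probability from the current state:
P(winning | winning) = 1/2; P(losing | winning) = 1/2; P(losing | losing) = 5/7.
P = 1/2 × 1/2 × 5/7 = 5/28.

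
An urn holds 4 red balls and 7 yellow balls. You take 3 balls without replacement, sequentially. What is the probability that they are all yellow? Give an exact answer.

P(all yellow) = 7/11 × 6/10 × 5/9 = 210/990 = 7/33.

7/33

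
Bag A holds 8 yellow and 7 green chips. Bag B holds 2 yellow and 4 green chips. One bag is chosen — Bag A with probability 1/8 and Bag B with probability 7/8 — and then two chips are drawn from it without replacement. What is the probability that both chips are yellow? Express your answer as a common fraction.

From Bag A: P(both yellow) = (8/15)(7/14) = 4/15.
From Bag B: P(both yellow) = (2/6)(1/5) = 1/15.
Total probability = (1/8)(4/15) + (7/8)(1/15) = 11/120.

11/120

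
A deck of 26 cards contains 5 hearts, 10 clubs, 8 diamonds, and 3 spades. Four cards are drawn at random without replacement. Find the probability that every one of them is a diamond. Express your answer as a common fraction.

P(all diamonds) = 8/26 × 7/25 × 6/24 × 5/23 = 1680/358800 = 7/1495.

7/1495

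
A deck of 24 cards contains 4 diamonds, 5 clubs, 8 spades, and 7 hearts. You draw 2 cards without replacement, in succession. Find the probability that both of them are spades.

P(all spades) = 8/24 × 7/23 = 56/552 = 7/69.

7/69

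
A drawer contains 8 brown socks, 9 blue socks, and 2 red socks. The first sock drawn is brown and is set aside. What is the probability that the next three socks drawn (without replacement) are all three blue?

7/68

After the first draw, 9 of the remaining 18 socks are blue.
P = 9/18 × 8/17 × 7/16 = 504/4896 = 7/68.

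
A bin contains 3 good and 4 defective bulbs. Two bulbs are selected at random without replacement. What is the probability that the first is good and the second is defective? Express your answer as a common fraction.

Chain rule:
P = 3/7 × 4/6 = 12/42 = 2/7.

2/7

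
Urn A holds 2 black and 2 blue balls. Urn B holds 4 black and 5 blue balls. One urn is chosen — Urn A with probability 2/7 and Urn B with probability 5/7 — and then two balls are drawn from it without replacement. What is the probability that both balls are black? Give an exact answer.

1/6

From Urn A: P(both black) = (2/4)(1/3) = 1/6.
From Urn B: P(both black) = (4/9)(3/8) = 1/6.
Total probability = (2/7)(1/6) + (5/7)(1/6) = 1/6.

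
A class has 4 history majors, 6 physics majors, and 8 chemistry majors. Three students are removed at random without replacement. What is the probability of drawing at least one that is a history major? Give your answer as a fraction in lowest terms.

113/204

P(no history majors) = 14/18 × 13/17 × 12/16 = 2184/4896 = 91/204.
P(at least one) = 1 − 91/204 = 113/204.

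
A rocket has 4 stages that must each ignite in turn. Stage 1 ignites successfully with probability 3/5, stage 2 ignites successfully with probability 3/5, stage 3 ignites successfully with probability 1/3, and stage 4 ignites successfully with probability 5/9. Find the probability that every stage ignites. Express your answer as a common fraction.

Each stage is reached only if all earlier stages succeed, so
P = 3/5 × 3/5 × 1/3 × 5/9 = 45/675 = 1/15.

1/15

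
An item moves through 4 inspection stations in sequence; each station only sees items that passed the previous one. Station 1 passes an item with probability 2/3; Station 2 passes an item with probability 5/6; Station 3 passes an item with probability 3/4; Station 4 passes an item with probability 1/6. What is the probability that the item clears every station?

5/72

Each stage is reached only if all earlier stages succeed, so
P = 2/3 × 5/6 × 3/4 × 1/6 = 30/432 = 5/72.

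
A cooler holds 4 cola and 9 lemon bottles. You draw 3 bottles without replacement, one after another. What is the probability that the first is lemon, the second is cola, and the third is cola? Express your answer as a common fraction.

9/143

Chain rule:
P = 9/13 × 4/12 × 3/11 = 108/1716 = 9/143.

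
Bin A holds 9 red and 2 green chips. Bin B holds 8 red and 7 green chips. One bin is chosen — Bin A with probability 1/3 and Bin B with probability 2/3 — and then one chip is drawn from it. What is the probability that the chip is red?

311/495

From Bin A: P(red) = 9/11.
From Bin B: P(red) = 8/15.
Total probability = (1/3)(9/11) + (2/3)(8/15) = 311/495.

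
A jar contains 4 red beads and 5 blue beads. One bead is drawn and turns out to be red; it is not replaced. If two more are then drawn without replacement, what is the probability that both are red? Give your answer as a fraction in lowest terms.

3/28

After the first draw, 3 of the remaining 8 beads are red.
P = 3/8 × 2/7 = 6/56 = 3/28.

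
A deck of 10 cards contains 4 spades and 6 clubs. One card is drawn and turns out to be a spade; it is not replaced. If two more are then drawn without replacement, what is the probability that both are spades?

With the first card removed, 3 spades remain out of 9.
P = 3/9 × 2/8 = 6/72 = 1/12.

1/12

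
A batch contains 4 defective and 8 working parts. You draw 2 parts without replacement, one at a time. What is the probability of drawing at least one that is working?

10/11

P(no working) = 4/12 × 3/11 = 12/132 = 1/11.
P(at least one) = 1 − 1/11 = 10/11.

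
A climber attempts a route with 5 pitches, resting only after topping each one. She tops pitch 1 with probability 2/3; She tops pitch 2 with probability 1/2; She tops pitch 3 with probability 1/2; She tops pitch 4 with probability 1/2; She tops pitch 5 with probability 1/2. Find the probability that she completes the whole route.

1/24

The events are sequential, so multiply the conditional probabilities:
P = 2/3 × 1/2 × 1/2 × 1/2 × 1/2 = 2/48 = 1/24.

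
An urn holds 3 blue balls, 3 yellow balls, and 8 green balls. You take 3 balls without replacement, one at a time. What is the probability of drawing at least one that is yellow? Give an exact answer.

P(no yellow) = 11/14 × 10/13 × 9/12 = 990/2184 = 165/364.
P(at least one) = 1 − 165/364 = 199/364.

199/364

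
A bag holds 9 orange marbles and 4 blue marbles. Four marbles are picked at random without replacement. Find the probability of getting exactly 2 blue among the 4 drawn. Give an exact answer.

One ordering (blue drawn first) has probability 4/13 × 3/12 × 9/11 × 8/10 = 864/17160 = 36/715.
There are C(4,2) = 6 such orderings, each equally likely, so P = 6 × 36/715 = 216/715.

216/715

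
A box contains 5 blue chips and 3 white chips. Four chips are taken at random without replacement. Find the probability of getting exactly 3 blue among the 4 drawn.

3/7

One ordering (blue drawn first) has probability 5/8 × 4/7 × 3/6 × 3/5 = 180/1680 = 3/28.
There are C(4,3) = 4 such orderings, each equally likely, so P = 4 × 3/28 = 3/7.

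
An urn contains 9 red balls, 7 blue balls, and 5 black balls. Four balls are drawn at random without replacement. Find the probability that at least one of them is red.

122/133

P(no red) = 12/21 × 11/20 × 10/19 × 9/18 = 11880/143640 = 11/133.
P(at least one) = 1 − 11/133 = 122/133.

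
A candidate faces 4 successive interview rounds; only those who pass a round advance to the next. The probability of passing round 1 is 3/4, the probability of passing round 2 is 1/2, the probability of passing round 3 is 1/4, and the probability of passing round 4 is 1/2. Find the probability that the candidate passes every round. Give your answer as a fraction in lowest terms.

The events are sequential, so multiply the conditional probabilities:
P = 3/4 × 1/2 × 1/4 × 1/2 = 3/64.

3/64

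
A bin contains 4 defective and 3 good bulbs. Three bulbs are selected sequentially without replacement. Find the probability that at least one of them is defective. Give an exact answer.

34/35

P(no defective) = 3/7 × 2/6 × 1/5 = 6/210 = 1/35.
P(at least one) = 1 − 1/35 = 34/35.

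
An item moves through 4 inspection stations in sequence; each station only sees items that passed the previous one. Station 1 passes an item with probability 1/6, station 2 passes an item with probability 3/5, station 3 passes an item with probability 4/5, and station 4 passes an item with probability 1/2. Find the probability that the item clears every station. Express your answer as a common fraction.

1/25

Multiplying along the chain,
P = 1/6 × 3/5 × 4/5 × 1/2 = 12/300 = 1/25.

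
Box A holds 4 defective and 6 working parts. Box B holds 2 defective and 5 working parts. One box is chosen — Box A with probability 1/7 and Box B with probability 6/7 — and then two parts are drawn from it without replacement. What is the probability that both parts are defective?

From Box A: P(both defective) = (4/10)(3/9) = 2/15.
From Box B: P(both defective) = (2/7)(1/6) = 1/21.
Total probability = (1/7)(2/15) + (6/7)(1/21) = 44/735.

44/735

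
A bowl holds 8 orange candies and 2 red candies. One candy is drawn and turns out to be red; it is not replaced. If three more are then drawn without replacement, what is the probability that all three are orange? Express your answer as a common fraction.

2/3

With the first candy removed, 8 orange remain out of 9.
P = 8/9 × 7/8 × 6/7 = 336/504 = 2/3.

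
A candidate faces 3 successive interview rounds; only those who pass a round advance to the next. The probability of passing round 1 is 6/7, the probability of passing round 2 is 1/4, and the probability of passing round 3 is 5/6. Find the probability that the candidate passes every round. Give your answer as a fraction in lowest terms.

Each stage is reached only if all earlier stages succeed, so
P = 6/7 × 1/4 × 5/6 = 30/168 = 5/28.

5/28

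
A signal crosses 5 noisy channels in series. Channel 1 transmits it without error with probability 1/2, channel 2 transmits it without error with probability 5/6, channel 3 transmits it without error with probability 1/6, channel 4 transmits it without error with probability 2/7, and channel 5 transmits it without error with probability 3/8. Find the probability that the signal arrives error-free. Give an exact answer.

5/672

Multiplying along the chain,
P = 1/2 × 5/6 × 1/6 × 2/7 × 3/8 = 30/4032 = 5/672.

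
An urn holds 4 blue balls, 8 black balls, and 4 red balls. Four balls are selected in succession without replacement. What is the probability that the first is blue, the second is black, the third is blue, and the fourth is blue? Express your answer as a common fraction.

2/455

Each draw changes the counts, so multiply the conditional probabilities along the sequence:
P = 4/16 × 8/15 × 3/14 × 2/13 = 192/43680 = 2/455.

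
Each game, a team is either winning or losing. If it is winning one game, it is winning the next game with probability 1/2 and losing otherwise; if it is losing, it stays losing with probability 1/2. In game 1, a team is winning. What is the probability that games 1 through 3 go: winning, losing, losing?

1/4

Game 1 is given. For each transition, use the conditional probability from the current state:
P(losing | winning) = 1/2; P(losing | losing) = 1/2.
P = 1/2 × 1/2 = 1/4.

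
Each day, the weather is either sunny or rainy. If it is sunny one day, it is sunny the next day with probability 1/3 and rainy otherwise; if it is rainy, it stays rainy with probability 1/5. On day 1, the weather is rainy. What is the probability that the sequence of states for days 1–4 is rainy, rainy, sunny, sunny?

Day 1 is given. For each transition, use the conditional probability from the current state:
P(rainy | rainy) = 1/5; P(sunny | rainy) = 4/5; P(sunny | sunny) = 1/3.
P = 1/5 × 4/5 × 1/3 = 4/75.

4/75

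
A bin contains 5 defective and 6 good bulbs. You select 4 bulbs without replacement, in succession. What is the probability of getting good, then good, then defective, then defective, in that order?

Each draw changes the counts, so multiply the conditional probabilities along the sequence:
P = 6/11 × 5/10 × 5/9 × 4/8 = 600/7920 = 5/66.

5/66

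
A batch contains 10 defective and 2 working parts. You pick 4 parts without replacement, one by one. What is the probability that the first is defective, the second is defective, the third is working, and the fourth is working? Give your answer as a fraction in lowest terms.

Multiply the probability of each draw given the previous ones:
P = 10/12 × 9/11 × 2/10 × 1/9 = 180/11880 = 1/66.

1/66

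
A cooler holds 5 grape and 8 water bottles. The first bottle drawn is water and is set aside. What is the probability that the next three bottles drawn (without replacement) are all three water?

7/44

After the first draw, 7 of the remaining 12 bottles are water.
P = 7/12 × 6/11 × 5/10 = 210/1320 = 7/44.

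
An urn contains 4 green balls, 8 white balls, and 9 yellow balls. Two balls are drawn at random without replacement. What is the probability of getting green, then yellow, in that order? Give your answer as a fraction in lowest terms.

Multiply the probability of each draw given the previous ones:
P = 4/21 × 9/20 = 36/420 = 3/35.

3/35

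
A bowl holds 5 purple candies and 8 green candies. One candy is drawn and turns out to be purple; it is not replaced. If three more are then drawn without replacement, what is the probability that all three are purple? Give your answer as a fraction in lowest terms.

With the first candy removed, 4 purple remain out of 12.
P = 4/12 × 3/11 × 2/10 = 24/1320 = 1/55.

1/55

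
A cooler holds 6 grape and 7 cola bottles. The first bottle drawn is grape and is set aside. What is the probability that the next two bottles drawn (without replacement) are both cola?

7/22

With the first bottle removed, 7 cola remain out of 12.
P = 7/12 × 6/11 = 42/132 = 7/22.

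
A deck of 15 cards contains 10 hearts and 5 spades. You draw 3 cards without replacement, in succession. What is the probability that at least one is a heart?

P(no hearts) = 5/15 × 4/14 × 3/13 = 60/2730 = 2/91.
P(at least one) = 1 − 2/91 = 89/91.

89/91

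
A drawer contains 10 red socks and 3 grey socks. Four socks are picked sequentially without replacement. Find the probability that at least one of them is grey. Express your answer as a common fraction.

101/143

P(no grey) = 10/13 × 9/12 × 8/11 × 7/10 = 5040/17160 = 42/143.
P(at least one) = 1 − 42/143 = 101/143.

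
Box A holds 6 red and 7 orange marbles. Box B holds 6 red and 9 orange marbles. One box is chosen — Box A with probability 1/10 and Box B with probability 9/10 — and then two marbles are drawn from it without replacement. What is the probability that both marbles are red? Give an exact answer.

269/1820

From Box A: P(both red) = (6/13)(5/12) = 5/26.
From Box B: P(both red) = (6/15)(5/14) = 1/7.
Total probability = (1/10)(5/26) + (9/10)(1/7) = 269/1820.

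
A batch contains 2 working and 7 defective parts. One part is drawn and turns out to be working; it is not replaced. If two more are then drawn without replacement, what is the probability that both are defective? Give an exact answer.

3/4

After the first draw, 7 of the remaining 8 parts are defective.
P = 7/8 × 6/7 = 42/56 = 3/4.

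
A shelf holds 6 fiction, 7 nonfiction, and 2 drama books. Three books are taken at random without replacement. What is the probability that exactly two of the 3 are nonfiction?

24/65

One ordering (nonfiction drawn first) has probability 7/15 × 6/14 × 8/13 = 336/2730 = 8/65.
There are C(3,2) = 3 such orderings, each equally likely, so P = 3 × 8/65 = 24/65.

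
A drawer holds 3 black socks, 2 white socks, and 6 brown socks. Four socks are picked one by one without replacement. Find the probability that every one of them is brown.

1/22

P(all brown) = 6/11 × 5/10 × 4/9 × 3/8 = 360/7920 = 1/22.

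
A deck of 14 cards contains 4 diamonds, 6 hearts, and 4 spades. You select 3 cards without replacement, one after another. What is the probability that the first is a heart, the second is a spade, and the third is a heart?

5/91

Chain rule:
P = 6/14 × 4/13 × 5/12 = 120/2184 = 5/91.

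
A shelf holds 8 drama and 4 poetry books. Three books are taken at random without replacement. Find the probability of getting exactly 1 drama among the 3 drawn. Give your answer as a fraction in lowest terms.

12/55

One ordering (drama drawn first) has probability 8/12 × 4/11 × 3/10 = 96/1320 = 4/55.
There are C(3,1) = 3 such orderings, each equally likely, so P = 3 × 4/55 = 12/55.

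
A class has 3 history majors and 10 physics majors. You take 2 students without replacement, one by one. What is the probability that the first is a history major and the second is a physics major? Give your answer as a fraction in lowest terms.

5/26

Multiply the probability of each draw given the previous ones:
P = 3/13 × 10/12 = 30/156 = 5/26.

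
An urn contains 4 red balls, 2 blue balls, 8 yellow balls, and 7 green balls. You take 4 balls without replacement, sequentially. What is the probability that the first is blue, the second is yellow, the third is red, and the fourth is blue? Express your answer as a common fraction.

8/17955

Chain rule:
P = 2/21 × 8/20 × 4/19 × 1/18 = 64/143640 = 8/17955.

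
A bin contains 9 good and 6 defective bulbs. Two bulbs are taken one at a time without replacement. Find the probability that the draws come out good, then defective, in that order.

Multiply the probability of each draw given the previous ones:
P = 9/15 × 6/14 = 54/210 = 9/35.

9/35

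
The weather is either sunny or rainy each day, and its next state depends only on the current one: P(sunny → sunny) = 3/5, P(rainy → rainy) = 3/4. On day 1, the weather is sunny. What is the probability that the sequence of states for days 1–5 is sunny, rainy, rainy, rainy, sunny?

Day 1 is given. For each transition, use the conditional probability from the current state:
P(rainy | sunny) = 2/5; P(rainy | rainy) = 3/4; P(rainy | rainy) = 3/4; P(sunny | rainy) = 1/4.
P = 2/5 × 3/4 × 3/4 × 1/4 = 18/320 = 9/160.

9/160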